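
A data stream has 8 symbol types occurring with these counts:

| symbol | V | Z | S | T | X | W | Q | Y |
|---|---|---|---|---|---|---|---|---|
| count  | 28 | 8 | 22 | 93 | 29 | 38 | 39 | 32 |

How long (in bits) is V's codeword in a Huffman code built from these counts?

Huffman merges, smallest pair first:
Z(8) + S(22) → 30
V(28) + X(29) → 57
30 + Y(32) → 62
W(38) + Q(39) → 77
57 + 62 → 119
77 + T(93) → 170
119 + 170 → 289
The subtree containing V is merged 3 times, so code length = 3.

3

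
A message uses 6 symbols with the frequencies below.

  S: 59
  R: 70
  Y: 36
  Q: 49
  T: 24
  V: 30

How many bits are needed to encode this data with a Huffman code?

Build the Huffman tree bottom-up:
merge T(24) and V(30): 54
merge Y(36) and Q(49): 85
merge 54 and S(59): 113
merge R(70) and 85: 155
merge 113 and 155: 268
The encoded length is the sum of every internal node's weight: 54 + 85 + 113 + 155 + 268 = 675 bits.

675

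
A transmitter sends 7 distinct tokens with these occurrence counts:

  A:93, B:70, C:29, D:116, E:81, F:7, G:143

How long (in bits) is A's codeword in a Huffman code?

3

Build the tree from the bottom:
merge F(7) and C(29): 36
merge 36 and B(70): 106
merge E(81) and A(93): 174
merge 106 and D(116): 222
merge G(143) and 174: 317
merge 222 and 317: 539
A sits 3 levels below the root, so its codeword is 3 bits.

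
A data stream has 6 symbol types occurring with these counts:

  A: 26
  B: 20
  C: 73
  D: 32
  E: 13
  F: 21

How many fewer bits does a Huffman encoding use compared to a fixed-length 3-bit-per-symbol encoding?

113

Fixed-length: 3 bits × 185 symbols = 555 bits.
Huffman merges:
E(13) + B(20) → 33
F(21) + A(26) → 47
D(32) + 33 → 65
47 + 65 → 112
C(73) + 112 → 185
Huffman total = 33 + 47 + 65 + 112 + 185 = 442 bits.
Saving = 555 − 442 = 113 bits.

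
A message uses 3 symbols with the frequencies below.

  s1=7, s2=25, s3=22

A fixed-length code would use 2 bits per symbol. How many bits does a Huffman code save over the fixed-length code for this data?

Fixed-length: 2 bits × 54 symbols = 108 bits.
Huffman merges:
s1(7) + s3(22) → 29
s2(25) + 29 → 54
Huffman total = 29 + 54 = 83 bits.
Saving = 108 − 83 = 25 bits.

25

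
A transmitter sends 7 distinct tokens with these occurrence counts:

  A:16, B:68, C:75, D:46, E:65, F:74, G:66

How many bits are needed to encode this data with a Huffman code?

Merge the two smallest weights repeatedly:
A(16) + D(46) → 62
62 + E(65) → 127
G(66) + B(68) → 134
F(74) + C(75) → 149
127 + 134 → 261
149 + 261 → 410
The encoded length is the sum of every internal node's weight: 62 + 127 + 134 + 149 + 261 + 410 = 1143 bits.

1143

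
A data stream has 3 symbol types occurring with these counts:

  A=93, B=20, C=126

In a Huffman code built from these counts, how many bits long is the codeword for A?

2

Huffman merges, smallest pair first:
B(20) + A(93) → 113
113 + C(126) → 239
A sits 2 levels below the root, so its codeword is 2 bits.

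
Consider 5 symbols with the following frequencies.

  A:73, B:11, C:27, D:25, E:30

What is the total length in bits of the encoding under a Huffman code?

352

Greedily combine the two least-frequent nodes:
merge B(11) and D(25): 36
merge C(27) and E(30): 57
merge 36 and 57: 93
merge A(73) and 93: 166
The encoded length is the sum of every internal node's weight: 36 + 57 + 93 + 166 = 352 bits.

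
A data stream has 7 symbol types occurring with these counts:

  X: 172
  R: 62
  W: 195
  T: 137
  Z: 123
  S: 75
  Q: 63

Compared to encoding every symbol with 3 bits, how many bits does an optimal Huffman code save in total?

242

Fixed-length: 3 bits × 827 symbols = 2481 bits.
Huffman merges:
R(62) + Q(63) → 125
S(75) + Z(123) → 198
125 + T(137) → 262
X(172) + W(195) → 367
198 + 262 → 460
367 + 460 → 827
Huffman total = 125 + 198 + 262 + 367 + 460 + 827 = 2239 bits.
Saving = 2481 − 2239 = 242 bits.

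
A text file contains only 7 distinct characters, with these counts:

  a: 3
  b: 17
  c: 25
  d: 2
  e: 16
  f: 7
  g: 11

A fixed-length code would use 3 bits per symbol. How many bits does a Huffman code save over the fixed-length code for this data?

41

Fixed-length: 3 bits × 81 symbols = 243 bits.
Huffman merges:
d(2) + a(3) → 5
5 + f(7) → 12
g(11) + 12 → 23
e(16) + b(17) → 33
23 + c(25) → 48
33 + 48 → 81
Huffman total = 5 + 12 + 23 + 33 + 48 + 81 = 202 bits.
Saving = 243 − 202 = 41 bits.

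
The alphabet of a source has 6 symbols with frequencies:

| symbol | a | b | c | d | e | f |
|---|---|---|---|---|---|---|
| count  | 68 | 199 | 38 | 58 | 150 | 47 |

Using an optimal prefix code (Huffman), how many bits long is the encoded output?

Build the Huffman tree bottom-up:
c(38) + f(47) → 85
d(58) + a(68) → 126
85 + 126 → 211
e(150) + b(199) → 349
211 + 349 → 560
Each symbol's bit-cost is frequency × depth; summing gives 1331 bits (equivalently 85 + 126 + 211 + 349 + 560).

1331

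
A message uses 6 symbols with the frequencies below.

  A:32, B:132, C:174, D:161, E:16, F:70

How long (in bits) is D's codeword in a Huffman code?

Build the tree from the bottom:
merge E(16) and A(32): 48
merge 48 and F(70): 118
merge 118 and B(132): 250
merge D(161) and C(174): 335
merge 250 and 335: 585
D's leaf is at depth 2, giving a 2-bit codeword.

2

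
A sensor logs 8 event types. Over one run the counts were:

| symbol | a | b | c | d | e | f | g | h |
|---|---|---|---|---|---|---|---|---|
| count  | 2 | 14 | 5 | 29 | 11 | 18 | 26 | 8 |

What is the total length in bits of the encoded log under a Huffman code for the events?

Merge the two smallest weights repeatedly:
a(2) + c(5) → 7
7 + h(8) → 15
e(11) + b(14) → 25
15 + f(18) → 33
25 + g(26) → 51
d(29) + 33 → 62
51 + 62 → 113
Total encoded bits = sum of merged weights = 7 + 15 + 25 + 33 + 51 + 62 + 113 = 306.

306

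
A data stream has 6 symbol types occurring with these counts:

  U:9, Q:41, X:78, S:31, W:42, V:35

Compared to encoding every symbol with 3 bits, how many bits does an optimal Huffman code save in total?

Fixed-length: 3 bits × 236 symbols = 708 bits.
Huffman merges:
combine U(9), S(31) → 40
combine V(35), 40 → 75
combine Q(41), W(42) → 83
combine 75, X(78) → 153
combine 83, 153 → 236
Huffman total = 40 + 75 + 83 + 153 + 236 = 587 bits.
Saving = 708 − 587 = 121 bits.

121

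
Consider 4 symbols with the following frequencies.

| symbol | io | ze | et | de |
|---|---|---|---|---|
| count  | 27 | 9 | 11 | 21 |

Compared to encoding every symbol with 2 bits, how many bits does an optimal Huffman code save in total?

Fixed-length: 2 bits × 68 symbols = 136 bits.
Huffman merges:
ze(9) + et(11) → 20
20 + de(21) → 41
io(27) + 41 → 68
Huffman total = 20 + 41 + 68 = 129 bits.
Saving = 136 − 129 = 7 bits.

7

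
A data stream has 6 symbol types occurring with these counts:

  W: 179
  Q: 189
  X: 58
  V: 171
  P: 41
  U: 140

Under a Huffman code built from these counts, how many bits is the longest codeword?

Merge the two lowest-weight nodes at each step:
P(41) + X(58) → 99
99 + U(140) → 239
V(171) + W(179) → 350
Q(189) + 239 → 428
350 + 428 → 778
The rarest symbols sit at the bottom; the longest codeword is 4 bits.

4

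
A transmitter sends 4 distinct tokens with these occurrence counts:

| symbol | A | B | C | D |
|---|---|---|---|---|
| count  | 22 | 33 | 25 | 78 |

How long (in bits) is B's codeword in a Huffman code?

2

Repeatedly merge the two smallest:
combine A(22), C(25) → 47
combine B(33), 47 → 80
combine D(78), 80 → 158
B sits 2 levels below the root, so its codeword is 2 bits.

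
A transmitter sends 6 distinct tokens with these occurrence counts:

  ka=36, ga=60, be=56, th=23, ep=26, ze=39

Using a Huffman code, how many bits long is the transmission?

604

Build the Huffman tree bottom-up:
th(23) + ep(26) → 49
ka(36) + ze(39) → 75
49 + be(56) → 105
ga(60) + 75 → 135
105 + 135 → 240
The encoded length is the sum of every internal node's weight: 49 + 75 + 105 + 135 + 240 = 604 bits.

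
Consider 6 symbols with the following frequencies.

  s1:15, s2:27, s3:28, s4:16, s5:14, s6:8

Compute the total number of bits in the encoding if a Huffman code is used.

269

Build the Huffman tree bottom-up:
combine s6(8), s5(14) → 22
combine s1(15), s4(16) → 31
combine 22, s2(27) → 49
combine s3(28), 31 → 59
combine 49, 59 → 108
Each symbol's bit-cost is frequency × depth; summing gives 269 bits (equivalently 22 + 31 + 49 + 59 + 108).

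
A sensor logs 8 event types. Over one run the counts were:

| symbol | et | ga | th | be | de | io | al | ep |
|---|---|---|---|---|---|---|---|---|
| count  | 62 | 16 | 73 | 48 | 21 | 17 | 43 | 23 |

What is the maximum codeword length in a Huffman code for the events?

4

Merge the two lowest-weight nodes at each step:
merge ga(16) and io(17): 33
merge de(21) and ep(23): 44
merge 33 and al(43): 76
merge 44 and be(48): 92
merge et(62) and th(73): 135
merge 76 and 92: 168
merge 135 and 168: 303
The rarest symbols sit at the bottom; the longest codeword is 4 bits.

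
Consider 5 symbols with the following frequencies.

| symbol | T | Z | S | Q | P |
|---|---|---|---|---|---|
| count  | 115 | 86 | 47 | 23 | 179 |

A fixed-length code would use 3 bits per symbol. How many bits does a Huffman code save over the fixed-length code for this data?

403

Fixed-length: 3 bits × 450 symbols = 1350 bits.
Huffman merges:
merge Q(23) and S(47): 70
merge 70 and Z(86): 156
merge T(115) and 156: 271
merge P(179) and 271: 450
Huffman total = 70 + 156 + 271 + 450 = 947 bits.
Saving = 1350 − 947 = 403 bits.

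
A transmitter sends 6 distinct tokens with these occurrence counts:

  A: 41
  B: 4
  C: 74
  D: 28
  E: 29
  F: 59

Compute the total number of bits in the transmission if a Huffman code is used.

Greedily combine the two least-frequent nodes:
combine B(4), D(28) → 32
combine E(29), 32 → 61
combine A(41), F(59) → 100
combine 61, C(74) → 135
combine 100, 135 → 235
The encoded length is the sum of every internal node's weight: 32 + 61 + 100 + 135 + 235 = 563 bits.

563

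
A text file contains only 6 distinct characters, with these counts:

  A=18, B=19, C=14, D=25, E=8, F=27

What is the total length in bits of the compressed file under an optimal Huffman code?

281

Build the Huffman tree bottom-up:
combine E(8), C(14) → 22
combine A(18), B(19) → 37
combine 22, D(25) → 47
combine F(27), 37 → 64
combine 47, 64 → 111
Each symbol's bit-cost is frequency × depth; summing gives 281 bits (equivalently 22 + 37 + 47 + 64 + 111).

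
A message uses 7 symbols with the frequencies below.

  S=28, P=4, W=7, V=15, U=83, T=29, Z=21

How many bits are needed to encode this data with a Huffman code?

432

Merge the two smallest weights repeatedly:
combine P(4), W(7) → 11
combine 11, V(15) → 26
combine Z(21), 26 → 47
combine S(28), T(29) → 57
combine 47, 57 → 104
combine U(83), 104 → 187
Total encoded bits = sum of merged weights = 11 + 26 + 47 + 57 + 104 + 187 = 432.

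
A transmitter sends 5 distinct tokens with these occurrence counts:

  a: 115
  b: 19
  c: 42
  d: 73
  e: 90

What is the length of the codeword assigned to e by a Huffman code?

Build the tree from the bottom:
combine b(19), c(42) → 61
combine 61, d(73) → 134
combine e(90), a(115) → 205
combine 134, 205 → 339
The subtree containing e is merged 2 times, so code length = 2.

2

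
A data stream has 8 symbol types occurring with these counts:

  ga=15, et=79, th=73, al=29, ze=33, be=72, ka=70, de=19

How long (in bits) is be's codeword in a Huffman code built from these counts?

3

Build the tree from the bottom:
combine ga(15), de(19) → 34
combine al(29), ze(33) → 62
combine 34, 62 → 96
combine ka(70), be(72) → 142
combine th(73), et(79) → 152
combine 96, 142 → 238
combine 152, 238 → 390
be sits 3 levels below the root, so its codeword is 3 bits.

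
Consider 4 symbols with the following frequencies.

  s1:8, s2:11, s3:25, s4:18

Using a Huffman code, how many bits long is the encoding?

Greedily combine the two least-frequent nodes:
merge s1(8) and s2(11): 19
merge s4(18) and 19: 37
merge s3(25) and 37: 62
The encoded length is the sum of every internal node's weight: 19 + 37 + 62 = 118 bits.

118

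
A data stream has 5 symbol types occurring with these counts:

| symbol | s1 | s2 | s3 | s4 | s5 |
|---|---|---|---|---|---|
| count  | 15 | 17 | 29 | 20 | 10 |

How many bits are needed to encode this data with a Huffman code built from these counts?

Greedily combine the two least-frequent nodes:
combine s5(10), s1(15) → 25
combine s2(17), s4(20) → 37
combine 25, s3(29) → 54
combine 37, 54 → 91
Each symbol's bit-cost is frequency × depth; summing gives 207 bits (equivalently 25 + 37 + 54 + 91).

207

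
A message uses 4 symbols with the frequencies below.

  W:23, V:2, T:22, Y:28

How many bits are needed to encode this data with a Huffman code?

Merge the two smallest weights repeatedly:
V(2) + T(22) → 24
W(23) + 24 → 47
Y(28) + 47 → 75
Each symbol's bit-cost is frequency × depth; summing gives 146 bits (equivalently 24 + 47 + 75).

146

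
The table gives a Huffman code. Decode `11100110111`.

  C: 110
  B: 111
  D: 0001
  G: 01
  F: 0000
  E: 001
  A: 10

BEAB

Read left to right; each codeword is recognised as soon as it completes (prefix code):
  111→B | 001→E | 10→A | 111→B
Decoded message: BEAB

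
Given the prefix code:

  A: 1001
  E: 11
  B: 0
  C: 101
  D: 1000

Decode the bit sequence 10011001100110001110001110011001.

AAADEDEAA

Read left to right; each codeword is recognised as soon as it completes (prefix code):
  1001→A | 1001→A | 1001→A | 1000→D | 11→E | 1000→D | 11→E | 1001→A | 1001→A
Decoded message: AAADEDEAA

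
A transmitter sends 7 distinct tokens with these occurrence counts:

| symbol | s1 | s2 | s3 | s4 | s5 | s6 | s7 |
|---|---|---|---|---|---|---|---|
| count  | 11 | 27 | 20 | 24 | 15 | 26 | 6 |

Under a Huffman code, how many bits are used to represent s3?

3

Repeatedly merge the two smallest:
s7(6) + s1(11) → 17
s5(15) + 17 → 32
s3(20) + s4(24) → 44
s6(26) + s2(27) → 53
32 + 44 → 76
53 + 76 → 129
The subtree containing s3 is merged 3 times, so code length = 3.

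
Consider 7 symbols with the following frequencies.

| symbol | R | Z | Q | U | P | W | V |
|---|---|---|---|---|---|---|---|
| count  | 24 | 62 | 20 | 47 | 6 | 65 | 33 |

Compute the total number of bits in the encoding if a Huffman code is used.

Greedily combine the two least-frequent nodes:
combine P(6), Q(20) → 26
combine R(24), 26 → 50
combine V(33), U(47) → 80
combine 50, Z(62) → 112
combine W(65), 80 → 145
combine 112, 145 → 257
The encoded length is the sum of every internal node's weight: 26 + 50 + 80 + 112 + 145 + 257 = 670 bits.

670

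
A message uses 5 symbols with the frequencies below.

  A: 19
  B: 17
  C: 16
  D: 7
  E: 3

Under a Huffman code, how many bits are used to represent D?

3

Huffman merges, smallest pair first:
combine E(3), D(7) → 10
combine 10, C(16) → 26
combine B(17), A(19) → 36
combine 26, 36 → 62
The subtree containing D is merged 3 times, so code length = 3.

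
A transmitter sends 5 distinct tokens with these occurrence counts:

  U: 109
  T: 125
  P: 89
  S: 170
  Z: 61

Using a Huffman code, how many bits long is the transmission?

1258

Build the Huffman tree bottom-up:
Z(61) + P(89) → 150
U(109) + T(125) → 234
150 + S(170) → 320
234 + 320 → 554
Each symbol's bit-cost is frequency × depth; summing gives 1258 bits (equivalently 150 + 234 + 320 + 554).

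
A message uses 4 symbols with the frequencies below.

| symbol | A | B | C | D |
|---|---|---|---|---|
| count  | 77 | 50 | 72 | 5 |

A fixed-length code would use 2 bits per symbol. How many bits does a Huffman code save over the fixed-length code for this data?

Fixed-length: 2 bits × 204 symbols = 408 bits.
Huffman merges:
D(5) + B(50) → 55
55 + C(72) → 127
A(77) + 127 → 204
Huffman total = 55 + 127 + 204 = 386 bits.
Saving = 408 − 386 = 22 bits.

22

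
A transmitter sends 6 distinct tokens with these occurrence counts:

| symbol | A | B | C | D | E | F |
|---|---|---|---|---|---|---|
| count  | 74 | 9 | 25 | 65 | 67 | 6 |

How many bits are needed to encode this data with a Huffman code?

Greedily combine the two least-frequent nodes:
F(6) + B(9) → 15
15 + C(25) → 40
40 + D(65) → 105
E(67) + A(74) → 141
105 + 141 → 246
The encoded length is the sum of every internal node's weight: 15 + 40 + 105 + 141 + 246 = 547 bits.

547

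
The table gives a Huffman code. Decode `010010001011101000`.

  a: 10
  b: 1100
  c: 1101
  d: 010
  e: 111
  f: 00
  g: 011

Read left to right; each codeword is recognised as soon as it completes (prefix code):
  010→d | 010→d | 00→f | 10→a | 111→e | 010→d | 00→f
Decoded message: ddfaedf

ddfaedf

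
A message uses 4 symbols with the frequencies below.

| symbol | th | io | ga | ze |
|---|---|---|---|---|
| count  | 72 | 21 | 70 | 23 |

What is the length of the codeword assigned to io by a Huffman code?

Build the tree from the bottom:
merge io(21) and ze(23): 44
merge 44 and ga(70): 114
merge th(72) and 114: 186
The subtree containing io is merged 3 times, so code length = 3.

3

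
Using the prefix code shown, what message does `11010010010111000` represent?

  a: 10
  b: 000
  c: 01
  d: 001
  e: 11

ecddceb

Read left to right; each codeword is recognised as soon as it completes (prefix code):
  11→e | 01→c | 001→d | 001→d | 01→c | 11→e | 000→b
Decoded message: ecddceb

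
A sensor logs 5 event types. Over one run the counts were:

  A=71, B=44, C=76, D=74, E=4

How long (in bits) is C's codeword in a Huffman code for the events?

Huffman merges, smallest pair first:
E(4) + B(44) → 48
48 + A(71) → 119
D(74) + C(76) → 150
119 + 150 → 269
The subtree containing C is merged 2 times, so code length = 2.

2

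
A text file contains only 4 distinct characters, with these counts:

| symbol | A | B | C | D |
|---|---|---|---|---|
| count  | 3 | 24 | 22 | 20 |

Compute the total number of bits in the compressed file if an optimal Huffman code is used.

137

Merge the two smallest weights repeatedly:
A(3) + D(20) → 23
C(22) + 23 → 45
B(24) + 45 → 69
The encoded length is the sum of every internal node's weight: 23 + 45 + 69 = 137 bits.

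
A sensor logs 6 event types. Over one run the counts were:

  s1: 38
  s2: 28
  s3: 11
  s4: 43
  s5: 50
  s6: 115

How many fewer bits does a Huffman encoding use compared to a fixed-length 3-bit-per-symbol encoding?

191

Fixed-length: 3 bits × 285 symbols = 855 bits.
Huffman merges:
combine s3(11), s2(28) → 39
combine s1(38), 39 → 77
combine s4(43), s5(50) → 93
combine 77, 93 → 170
combine s6(115), 170 → 285
Huffman total = 39 + 77 + 93 + 170 + 285 = 664 bits.
Saving = 855 − 664 = 191 bits.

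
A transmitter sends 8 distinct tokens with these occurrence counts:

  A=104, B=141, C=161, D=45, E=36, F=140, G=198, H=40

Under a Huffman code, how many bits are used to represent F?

Build the tree from the bottom:
combine E(36), H(40) → 76
combine D(45), 76 → 121
combine A(104), 121 → 225
combine F(140), B(141) → 281
combine C(161), G(198) → 359
combine 225, 281 → 506
combine 359, 506 → 865
The subtree containing F is merged 3 times, so code length = 3.

3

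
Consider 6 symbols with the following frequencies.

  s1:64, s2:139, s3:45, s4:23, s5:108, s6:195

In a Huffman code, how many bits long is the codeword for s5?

2

Build the tree from the bottom:
merge s4(23) and s3(45): 68
merge s1(64) and 68: 132
merge s5(108) and 132: 240
merge s2(139) and s6(195): 334
merge 240 and 334: 574
The subtree containing s5 is merged 2 times, so code length = 2.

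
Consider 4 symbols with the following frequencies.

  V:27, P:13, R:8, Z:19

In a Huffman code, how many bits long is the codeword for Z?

2

Huffman merges, smallest pair first:
merge R(8) and P(13): 21
merge Z(19) and 21: 40
merge V(27) and 40: 67
The subtree containing Z is merged 2 times, so code length = 2.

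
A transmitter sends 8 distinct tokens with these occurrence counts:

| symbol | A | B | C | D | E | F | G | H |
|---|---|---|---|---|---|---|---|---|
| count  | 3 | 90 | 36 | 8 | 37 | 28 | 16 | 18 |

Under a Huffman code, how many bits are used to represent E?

Huffman merges, smallest pair first:
combine A(3), D(8) → 11
combine 11, G(16) → 27
combine H(18), 27 → 45
combine F(28), C(36) → 64
combine E(37), 45 → 82
combine 64, 82 → 146
combine B(90), 146 → 236
E's leaf is at depth 3, giving a 3-bit codeword.

3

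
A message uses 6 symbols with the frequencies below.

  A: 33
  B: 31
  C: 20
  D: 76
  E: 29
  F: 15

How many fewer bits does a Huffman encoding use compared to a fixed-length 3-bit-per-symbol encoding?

Fixed-length: 3 bits × 204 symbols = 612 bits.
Huffman merges:
F(15) + C(20) → 35
E(29) + B(31) → 60
A(33) + 35 → 68
60 + 68 → 128
D(76) + 128 → 204
Huffman total = 35 + 60 + 68 + 128 + 204 = 495 bits.
Saving = 612 − 495 = 117 bits.

117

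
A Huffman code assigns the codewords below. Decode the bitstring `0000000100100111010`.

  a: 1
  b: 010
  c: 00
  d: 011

cccbbdab

Read left to right; each codeword is recognised as soon as it completes (prefix code):
  00→c | 00→c | 00→c | 010→b | 010→b | 011→d | 1→a | 010→b
Decoded message: cccbbdab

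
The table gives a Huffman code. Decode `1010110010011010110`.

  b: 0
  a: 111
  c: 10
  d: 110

ccdbcbdcd

Read left to right; each codeword is recognised as soon as it completes (prefix code):
  10→c | 10→c | 110→d | 0→b | 10→c | 0→b | 110→d | 10→c | 110→d
Decoded message: ccdbcbdcd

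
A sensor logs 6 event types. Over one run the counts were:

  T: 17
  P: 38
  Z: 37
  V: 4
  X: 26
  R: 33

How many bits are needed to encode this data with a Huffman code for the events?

378

Greedily combine the two least-frequent nodes:
combine V(4), T(17) → 21
combine 21, X(26) → 47
combine R(33), Z(37) → 70
combine P(38), 47 → 85
combine 70, 85 → 155
The encoded length is the sum of every internal node's weight: 21 + 47 + 70 + 85 + 155 = 378 bits.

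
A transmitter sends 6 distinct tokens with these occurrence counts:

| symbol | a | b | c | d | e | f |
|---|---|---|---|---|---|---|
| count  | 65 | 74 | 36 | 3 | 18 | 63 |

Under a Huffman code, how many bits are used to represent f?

2

Repeatedly merge the two smallest:
d(3) + e(18) → 21
21 + c(36) → 57
57 + f(63) → 120
a(65) + b(74) → 139
120 + 139 → 259
The subtree containing f is merged 2 times, so code length = 2.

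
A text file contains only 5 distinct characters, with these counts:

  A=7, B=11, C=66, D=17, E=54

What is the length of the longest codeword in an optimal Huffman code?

Merge the two lowest-weight nodes at each step:
A(7) + B(11) → 18
D(17) + 18 → 35
35 + E(54) → 89
C(66) + 89 → 155
The first pair merged (A, B) ends up deepest, at depth 4.

4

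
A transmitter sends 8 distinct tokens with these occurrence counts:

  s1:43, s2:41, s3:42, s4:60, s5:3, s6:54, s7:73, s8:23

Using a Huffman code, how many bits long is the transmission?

970

Build the Huffman tree bottom-up:
merge s5(3) and s8(23): 26
merge 26 and s2(41): 67
merge s3(42) and s1(43): 85
merge s6(54) and s4(60): 114
merge 67 and s7(73): 140
merge 85 and 114: 199
merge 140 and 199: 339
Total encoded bits = sum of merged weights = 26 + 67 + 85 + 114 + 140 + 199 + 339 = 970.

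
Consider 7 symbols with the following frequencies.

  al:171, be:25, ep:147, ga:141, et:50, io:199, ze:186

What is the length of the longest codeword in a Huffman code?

4

Merge the two lowest-weight nodes at each step:
combine be(25), et(50) → 75
combine 75, ga(141) → 216
combine ep(147), al(171) → 318
combine ze(186), io(199) → 385
combine 216, 318 → 534
combine 385, 534 → 919
Maximum depth reached is 4.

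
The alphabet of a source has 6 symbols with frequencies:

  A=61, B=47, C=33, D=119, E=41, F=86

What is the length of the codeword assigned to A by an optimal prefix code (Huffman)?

3

Huffman merges, smallest pair first:
C(33) + E(41) → 74
B(47) + A(61) → 108
74 + F(86) → 160
108 + D(119) → 227
160 + 227 → 387
A's leaf is at depth 3, giving a 3-bit codeword.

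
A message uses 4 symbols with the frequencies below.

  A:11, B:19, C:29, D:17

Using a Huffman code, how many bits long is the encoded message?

151

Build the Huffman tree bottom-up:
A(11) + D(17) → 28
B(19) + 28 → 47
C(29) + 47 → 76
Total encoded bits = sum of merged weights = 28 + 47 + 76 = 151.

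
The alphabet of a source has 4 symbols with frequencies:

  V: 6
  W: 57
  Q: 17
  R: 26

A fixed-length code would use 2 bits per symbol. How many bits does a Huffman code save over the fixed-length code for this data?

34

Fixed-length: 2 bits × 106 symbols = 212 bits.
Huffman merges:
combine V(6), Q(17) → 23
combine 23, R(26) → 49
combine 49, W(57) → 106
Huffman total = 23 + 49 + 106 = 178 bits.
Saving = 212 − 178 = 34 bits.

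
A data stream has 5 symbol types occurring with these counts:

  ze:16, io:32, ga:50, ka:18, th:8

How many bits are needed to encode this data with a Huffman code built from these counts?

264

Merge the two smallest weights repeatedly:
th(8) + ze(16) → 24
ka(18) + 24 → 42
io(32) + 42 → 74
ga(50) + 74 → 124
Total encoded bits = sum of merged weights = 24 + 42 + 74 + 124 = 264.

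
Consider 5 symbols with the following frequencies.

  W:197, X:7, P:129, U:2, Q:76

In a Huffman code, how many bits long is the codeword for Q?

3

Repeatedly merge the two smallest:
combine U(2), X(7) → 9
combine 9, Q(76) → 85
combine 85, P(129) → 214
combine W(197), 214 → 411
Q's leaf is at depth 3, giving a 3-bit codeword.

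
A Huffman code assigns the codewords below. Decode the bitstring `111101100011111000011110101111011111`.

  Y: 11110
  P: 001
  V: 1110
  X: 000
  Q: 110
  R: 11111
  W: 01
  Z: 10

YQPYXYZYR

Read left to right; each codeword is recognised as soon as it completes (prefix code):
  11110→Y | 110→Q | 001→P | 11110→Y | 000→X | 11110→Y | 10→Z | 11110→Y | 11111→R
Decoded message: YQPYXYZYR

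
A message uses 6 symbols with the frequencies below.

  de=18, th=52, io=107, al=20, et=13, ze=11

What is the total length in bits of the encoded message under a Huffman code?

459

Merge the two smallest weights repeatedly:
merge ze(11) and et(13): 24
merge de(18) and al(20): 38
merge 24 and 38: 62
merge th(52) and 62: 114
merge io(107) and 114: 221
The encoded length is the sum of every internal node's weight: 24 + 38 + 62 + 114 + 221 = 459 bits.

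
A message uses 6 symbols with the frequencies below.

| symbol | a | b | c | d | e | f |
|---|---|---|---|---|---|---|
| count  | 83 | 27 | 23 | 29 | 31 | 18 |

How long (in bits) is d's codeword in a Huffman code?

Huffman merges, smallest pair first:
combine f(18), c(23) → 41
combine b(27), d(29) → 56
combine e(31), 41 → 72
combine 56, 72 → 128
combine a(83), 128 → 211
The subtree containing d is merged 3 times, so code length = 3.

3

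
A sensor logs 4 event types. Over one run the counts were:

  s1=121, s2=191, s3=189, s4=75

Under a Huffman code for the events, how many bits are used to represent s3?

Huffman merges, smallest pair first:
combine s4(75), s1(121) → 196
combine s3(189), s2(191) → 380
combine 196, 380 → 576
s3's leaf is at depth 2, giving a 2-bit codeword.

2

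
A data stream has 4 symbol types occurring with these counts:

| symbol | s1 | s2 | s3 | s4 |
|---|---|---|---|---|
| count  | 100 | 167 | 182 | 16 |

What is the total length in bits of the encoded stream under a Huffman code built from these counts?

864

Greedily combine the two least-frequent nodes:
merge s4(16) and s1(100): 116
merge 116 and s2(167): 283
merge s3(182) and 283: 465
Total encoded bits = sum of merged weights = 116 + 283 + 465 = 864.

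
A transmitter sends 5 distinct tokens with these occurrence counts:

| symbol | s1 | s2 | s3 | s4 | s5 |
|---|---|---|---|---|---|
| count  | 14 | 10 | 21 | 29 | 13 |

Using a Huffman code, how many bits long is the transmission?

197

Merge the two smallest weights repeatedly:
merge s2(10) and s5(13): 23
merge s1(14) and s3(21): 35
merge 23 and s4(29): 52
merge 35 and 52: 87
Total encoded bits = sum of merged weights = 23 + 35 + 52 + 87 = 197.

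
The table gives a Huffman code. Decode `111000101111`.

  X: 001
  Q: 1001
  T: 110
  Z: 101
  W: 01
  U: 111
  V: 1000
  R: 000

URZU

Read left to right; each codeword is recognised as soon as it completes (prefix code):
  111→U | 000→R | 101→Z | 111→U
Decoded message: URZU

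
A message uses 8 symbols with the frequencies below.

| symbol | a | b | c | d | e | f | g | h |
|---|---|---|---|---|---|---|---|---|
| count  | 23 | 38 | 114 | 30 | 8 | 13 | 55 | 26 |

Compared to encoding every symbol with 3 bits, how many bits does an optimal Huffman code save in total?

Fixed-length: 3 bits × 307 symbols = 921 bits.
Huffman merges:
combine e(8), f(13) → 21
combine 21, a(23) → 44
combine h(26), d(30) → 56
combine b(38), 44 → 82
combine g(55), 56 → 111
combine 82, 111 → 193
combine c(114), 193 → 307
Huffman total = 21 + 44 + 56 + 82 + 111 + 193 + 307 = 814 bits.
Saving = 921 − 814 = 107 bits.

107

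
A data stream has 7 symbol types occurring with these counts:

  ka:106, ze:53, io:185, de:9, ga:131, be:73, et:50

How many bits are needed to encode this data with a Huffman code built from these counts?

Greedily combine the two least-frequent nodes:
de(9) + et(50) → 59
ze(53) + 59 → 112
be(73) + ka(106) → 179
112 + ga(131) → 243
179 + io(185) → 364
243 + 364 → 607
Each symbol's bit-cost is frequency × depth; summing gives 1564 bits (equivalently 59 + 112 + 179 + 243 + 364 + 607).

1564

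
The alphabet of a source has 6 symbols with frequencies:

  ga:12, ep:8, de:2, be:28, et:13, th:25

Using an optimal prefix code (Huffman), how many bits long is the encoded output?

208

Merge the two smallest weights repeatedly:
de(2) + ep(8) → 10
10 + ga(12) → 22
et(13) + 22 → 35
th(25) + be(28) → 53
35 + 53 → 88
The encoded length is the sum of every internal node's weight: 10 + 22 + 35 + 53 + 88 = 208 bits.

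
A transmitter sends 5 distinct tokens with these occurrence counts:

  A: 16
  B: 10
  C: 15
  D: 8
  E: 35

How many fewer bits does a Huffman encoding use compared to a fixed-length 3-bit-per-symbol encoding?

70

Fixed-length: 3 bits × 84 symbols = 252 bits.
Huffman merges:
D(8) + B(10) → 18
C(15) + A(16) → 31
18 + 31 → 49
E(35) + 49 → 84
Huffman total = 18 + 31 + 49 + 84 = 182 bits.
Saving = 252 − 182 = 70 bits.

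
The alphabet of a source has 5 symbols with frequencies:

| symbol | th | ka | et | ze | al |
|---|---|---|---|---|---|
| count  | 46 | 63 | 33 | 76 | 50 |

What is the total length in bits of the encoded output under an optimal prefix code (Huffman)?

Build the Huffman tree bottom-up:
combine et(33), th(46) → 79
combine al(50), ka(63) → 113
combine ze(76), 79 → 155
combine 113, 155 → 268
The encoded length is the sum of every internal node's weight: 79 + 113 + 155 + 268 = 615 bits.

615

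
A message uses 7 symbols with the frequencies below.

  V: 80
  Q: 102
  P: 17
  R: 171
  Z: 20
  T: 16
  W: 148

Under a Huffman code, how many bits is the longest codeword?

Merge the two lowest-weight nodes at each step:
T(16) + P(17) → 33
Z(20) + 33 → 53
53 + V(80) → 133
Q(102) + 133 → 235
W(148) + R(171) → 319
235 + 319 → 554
The rarest symbols sit at the bottom; the longest codeword is 5 bits.

5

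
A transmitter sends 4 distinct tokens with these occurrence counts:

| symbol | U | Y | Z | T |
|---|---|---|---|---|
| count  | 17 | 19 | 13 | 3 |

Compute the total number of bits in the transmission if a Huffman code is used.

101

Greedily combine the two least-frequent nodes:
merge T(3) and Z(13): 16
merge 16 and U(17): 33
merge Y(19) and 33: 52
Each symbol's bit-cost is frequency × depth; summing gives 101 bits (equivalently 16 + 33 + 52).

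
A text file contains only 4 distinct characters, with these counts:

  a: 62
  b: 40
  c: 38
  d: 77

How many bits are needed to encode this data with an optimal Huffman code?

434

Greedily combine the two least-frequent nodes:
merge c(38) and b(40): 78
merge a(62) and d(77): 139
merge 78 and 139: 217
Each symbol's bit-cost is frequency × depth; summing gives 434 bits (equivalently 78 + 139 + 217).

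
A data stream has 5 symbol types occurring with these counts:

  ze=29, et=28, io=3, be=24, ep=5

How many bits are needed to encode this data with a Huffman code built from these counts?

186

Merge the two smallest weights repeatedly:
combine io(3), ep(5) → 8
combine 8, be(24) → 32
combine et(28), ze(29) → 57
combine 32, 57 → 89
Each symbol's bit-cost is frequency × depth; summing gives 186 bits (equivalently 8 + 32 + 57 + 89).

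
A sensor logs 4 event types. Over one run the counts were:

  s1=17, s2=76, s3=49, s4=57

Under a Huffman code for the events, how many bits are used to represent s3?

Repeatedly merge the two smallest:
s1(17) + s3(49) → 66
s4(57) + 66 → 123
s2(76) + 123 → 199
s3's leaf is at depth 3, giving a 3-bit codeword.

3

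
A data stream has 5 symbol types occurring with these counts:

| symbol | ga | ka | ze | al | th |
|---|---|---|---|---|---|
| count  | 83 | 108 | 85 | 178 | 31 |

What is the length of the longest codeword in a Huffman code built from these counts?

3

Merge the two lowest-weight nodes at each step:
th(31) + ga(83) → 114
ze(85) + ka(108) → 193
114 + al(178) → 292
193 + 292 → 485
The first pair merged (th, ga) ends up deepest, at depth 3.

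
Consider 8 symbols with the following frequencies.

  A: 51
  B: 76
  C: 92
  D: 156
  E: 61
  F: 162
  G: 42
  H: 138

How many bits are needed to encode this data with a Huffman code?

2246

Merge the two smallest weights repeatedly:
G(42) + A(51) → 93
E(61) + B(76) → 137
C(92) + 93 → 185
137 + H(138) → 275
D(156) + F(162) → 318
185 + 275 → 460
318 + 460 → 778
Each symbol's bit-cost is frequency × depth; summing gives 2246 bits (equivalently 93 + 137 + 185 + 275 + 318 + 460 + 778).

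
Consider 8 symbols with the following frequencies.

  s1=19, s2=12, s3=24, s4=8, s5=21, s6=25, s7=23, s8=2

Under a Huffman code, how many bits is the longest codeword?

Merge the two lowest-weight nodes at each step:
s8(2) + s4(8) → 10
10 + s2(12) → 22
s1(19) + s5(21) → 40
22 + s7(23) → 45
s3(24) + s6(25) → 49
40 + 45 → 85
49 + 85 → 134
Maximum depth reached is 5.

5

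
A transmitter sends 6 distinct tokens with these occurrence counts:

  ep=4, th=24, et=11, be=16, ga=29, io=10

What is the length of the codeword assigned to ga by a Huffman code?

2

Build the tree from the bottom:
ep(4) + io(10) → 14
et(11) + 14 → 25
be(16) + th(24) → 40
25 + ga(29) → 54
40 + 54 → 94
The subtree containing ga is merged 2 times, so code length = 2.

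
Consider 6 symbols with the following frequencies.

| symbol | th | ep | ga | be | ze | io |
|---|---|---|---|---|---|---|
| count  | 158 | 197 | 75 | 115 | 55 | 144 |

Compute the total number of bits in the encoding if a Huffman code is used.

1863

Merge the two smallest weights repeatedly:
ze(55) + ga(75) → 130
be(115) + 130 → 245
io(144) + th(158) → 302
ep(197) + 245 → 442
302 + 442 → 744
Each symbol's bit-cost is frequency × depth; summing gives 1863 bits (equivalently 130 + 245 + 302 + 442 + 744).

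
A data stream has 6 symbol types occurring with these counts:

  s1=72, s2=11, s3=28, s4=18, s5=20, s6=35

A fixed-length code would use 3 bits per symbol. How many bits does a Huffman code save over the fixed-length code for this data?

Fixed-length: 3 bits × 184 symbols = 552 bits.
Huffman merges:
s2(11) + s4(18) → 29
s5(20) + s3(28) → 48
29 + s6(35) → 64
48 + 64 → 112
s1(72) + 112 → 184
Huffman total = 29 + 48 + 64 + 112 + 184 = 437 bits.
Saving = 552 − 437 = 115 bits.

115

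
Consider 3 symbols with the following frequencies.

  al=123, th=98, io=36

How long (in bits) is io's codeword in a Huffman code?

Repeatedly merge the two smallest:
combine io(36), th(98) → 134
combine al(123), 134 → 257
The subtree containing io is merged 2 times, so code length = 2.

2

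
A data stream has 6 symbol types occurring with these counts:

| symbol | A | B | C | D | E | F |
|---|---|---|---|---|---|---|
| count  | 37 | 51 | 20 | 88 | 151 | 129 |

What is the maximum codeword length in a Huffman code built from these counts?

Merge the two lowest-weight nodes at each step:
merge C(20) and A(37): 57
merge B(51) and 57: 108
merge D(88) and 108: 196
merge F(129) and E(151): 280
merge 196 and 280: 476
Maximum depth reached is 4.

4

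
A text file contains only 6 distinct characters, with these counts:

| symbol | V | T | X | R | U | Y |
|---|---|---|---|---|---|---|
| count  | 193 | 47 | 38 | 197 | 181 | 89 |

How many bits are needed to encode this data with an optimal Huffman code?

1749

Merge the two smallest weights repeatedly:
combine X(38), T(47) → 85
combine 85, Y(89) → 174
combine 174, U(181) → 355
combine V(193), R(197) → 390
combine 355, 390 → 745
Each symbol's bit-cost is frequency × depth; summing gives 1749 bits (equivalently 85 + 174 + 355 + 390 + 745).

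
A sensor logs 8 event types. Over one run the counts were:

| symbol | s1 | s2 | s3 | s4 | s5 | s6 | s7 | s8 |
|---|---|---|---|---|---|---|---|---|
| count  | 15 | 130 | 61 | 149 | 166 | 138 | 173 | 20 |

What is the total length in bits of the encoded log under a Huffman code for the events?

2348

Merge the two smallest weights repeatedly:
combine s1(15), s8(20) → 35
combine 35, s3(61) → 96
combine 96, s2(130) → 226
combine s6(138), s4(149) → 287
combine s5(166), s7(173) → 339
combine 226, 287 → 513
combine 339, 513 → 852
Each symbol's bit-cost is frequency × depth; summing gives 2348 bits (equivalently 35 + 96 + 226 + 287 + 339 + 513 + 852).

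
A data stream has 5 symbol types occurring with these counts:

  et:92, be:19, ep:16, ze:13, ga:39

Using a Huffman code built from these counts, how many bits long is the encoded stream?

Greedily combine the two least-frequent nodes:
combine ze(13), ep(16) → 29
combine be(19), 29 → 48
combine ga(39), 48 → 87
combine 87, et(92) → 179
Total encoded bits = sum of merged weights = 29 + 48 + 87 + 179 = 343.

343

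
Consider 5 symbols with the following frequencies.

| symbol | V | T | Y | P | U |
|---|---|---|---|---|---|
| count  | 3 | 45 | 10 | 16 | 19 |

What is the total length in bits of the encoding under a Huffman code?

Greedily combine the two least-frequent nodes:
V(3) + Y(10) → 13
13 + P(16) → 29
U(19) + 29 → 48
T(45) + 48 → 93
The encoded length is the sum of every internal node's weight: 13 + 29 + 48 + 93 = 183 bits.

183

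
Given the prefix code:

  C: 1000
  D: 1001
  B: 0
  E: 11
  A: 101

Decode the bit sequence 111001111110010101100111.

Read left to right; each codeword is recognised as soon as it completes (prefix code):
  11→E | 1001→D | 11→E | 11→E | 1001→D | 0→B | 101→A | 1001→D | 11→E
Decoded message: EDEEDBADE

EDEEDBADE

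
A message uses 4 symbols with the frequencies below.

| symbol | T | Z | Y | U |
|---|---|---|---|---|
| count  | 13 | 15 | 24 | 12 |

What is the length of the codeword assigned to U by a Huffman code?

2

Repeatedly merge the two smallest:
combine U(12), T(13) → 25
combine Z(15), Y(24) → 39
combine 25, 39 → 64
The subtree containing U is merged 2 times, so code length = 2.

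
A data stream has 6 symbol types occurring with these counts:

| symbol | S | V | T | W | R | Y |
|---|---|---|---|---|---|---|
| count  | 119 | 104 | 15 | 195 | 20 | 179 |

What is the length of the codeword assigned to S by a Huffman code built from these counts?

2

Repeatedly merge the two smallest:
merge T(15) and R(20): 35
merge 35 and V(104): 139
merge S(119) and 139: 258
merge Y(179) and W(195): 374
merge 258 and 374: 632
S's leaf is at depth 2, giving a 2-bit codeword.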